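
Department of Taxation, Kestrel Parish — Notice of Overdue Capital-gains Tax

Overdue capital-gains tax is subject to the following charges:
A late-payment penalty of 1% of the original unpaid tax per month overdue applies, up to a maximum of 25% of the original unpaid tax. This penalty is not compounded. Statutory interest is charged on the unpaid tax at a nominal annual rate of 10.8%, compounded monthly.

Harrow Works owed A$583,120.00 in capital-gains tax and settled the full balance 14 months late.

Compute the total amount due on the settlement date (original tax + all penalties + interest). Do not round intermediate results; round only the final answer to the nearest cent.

Penalty: 14 × 1% × A$583,120.00 = A$81,636.80 (below the 25% cap of A$145,780.00)
Interest (10.8%/yr ÷ 12 = 0.9%/month): A$583,120.00 × ((1 + 0.009)^14 − 1) = A$77,929.9315…
Total = A$583,120.00 + A$81,636.8000 + A$77,929.9315… = A$742,686.73

A$742,686.73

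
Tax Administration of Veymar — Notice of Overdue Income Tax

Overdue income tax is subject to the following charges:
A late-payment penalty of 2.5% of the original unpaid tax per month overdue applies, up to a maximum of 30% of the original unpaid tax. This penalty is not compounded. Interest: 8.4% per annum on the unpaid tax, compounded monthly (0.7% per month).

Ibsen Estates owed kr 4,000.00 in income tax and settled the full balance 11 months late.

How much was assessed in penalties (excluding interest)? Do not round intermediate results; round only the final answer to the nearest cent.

kr 1,100.00

Penalty: 11 × 2.5% × kr 4,000.00 = kr 1,100.00 (below the 30% cap of kr 1,200.00)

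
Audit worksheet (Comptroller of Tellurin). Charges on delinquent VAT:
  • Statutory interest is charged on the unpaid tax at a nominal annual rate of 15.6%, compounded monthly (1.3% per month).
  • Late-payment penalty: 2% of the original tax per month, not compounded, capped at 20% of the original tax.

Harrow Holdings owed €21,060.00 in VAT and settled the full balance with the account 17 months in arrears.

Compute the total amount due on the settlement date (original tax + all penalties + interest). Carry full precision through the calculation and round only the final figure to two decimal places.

€30,443.25

Penalty (uncapped): 17 × 2% × €21,060.00 = €7,160.40; cap = 20% × €21,060.00 = €4,212.00 → penalty = €4,212.00
Interest: €21,060.00 × ((1 + 0.013)^17 − 1) = €21,060.00 × 0.2455483… = €5,171.2471…
Total = €21,060.00 + €4,212.0000 + €5,171.2471… = €30,443.25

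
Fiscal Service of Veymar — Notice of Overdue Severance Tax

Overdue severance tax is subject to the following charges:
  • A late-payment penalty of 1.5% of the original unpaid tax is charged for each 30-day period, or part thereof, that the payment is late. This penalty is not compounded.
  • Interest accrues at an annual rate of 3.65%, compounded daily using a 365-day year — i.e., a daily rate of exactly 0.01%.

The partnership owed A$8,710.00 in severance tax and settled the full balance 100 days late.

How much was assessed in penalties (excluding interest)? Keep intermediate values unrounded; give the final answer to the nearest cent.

A$522.60

Penalty periods: ⌈100/30⌉ = 4; penalty = 4 × 1.5% × A$8,710.00 = A$522.60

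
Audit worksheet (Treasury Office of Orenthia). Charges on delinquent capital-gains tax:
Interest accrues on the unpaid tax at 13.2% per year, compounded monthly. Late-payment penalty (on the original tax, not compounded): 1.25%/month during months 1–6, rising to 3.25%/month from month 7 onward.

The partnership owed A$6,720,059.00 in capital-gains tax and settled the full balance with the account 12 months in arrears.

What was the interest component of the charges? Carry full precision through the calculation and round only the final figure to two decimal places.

A$942,731.52

Interest (13.2%/yr ÷ 12 = 1.1%/month): A$6,720,059.00 × ((1 + 0.011)^12 − 1) = A$942,731.5174…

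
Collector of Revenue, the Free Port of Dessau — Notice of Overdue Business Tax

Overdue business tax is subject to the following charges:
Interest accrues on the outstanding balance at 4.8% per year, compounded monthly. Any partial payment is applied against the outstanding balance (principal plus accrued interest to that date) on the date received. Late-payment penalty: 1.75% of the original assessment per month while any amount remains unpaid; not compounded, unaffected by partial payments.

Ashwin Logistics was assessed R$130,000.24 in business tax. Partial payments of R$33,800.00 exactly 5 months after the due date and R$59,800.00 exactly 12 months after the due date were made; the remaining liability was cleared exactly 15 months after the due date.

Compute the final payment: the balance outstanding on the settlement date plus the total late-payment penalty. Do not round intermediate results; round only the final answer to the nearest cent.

Monthly rate = 4.8% ÷ 12 = 0.4%
Balance at month 5: R$130,000.2400 × (1 + 0.004)^5 = R$132,621.1282…
After R$33,800.00 payment: R$132,621.1282… − R$33,800.00 = R$98,821.1282…
Balance at month 12: R$98,821.1282… × (1 + 0.004)^7 = R$101,621.5459…
After R$59,800.00 payment: R$101,621.5459… − R$59,800.00 = R$41,821.5459…
Balance at month 15: R$41,821.5459… × (1 + 0.004)^3 = R$42,325.4146…
Penalty: 15 × 1.75% × R$130,000.24 = R$34,125.06…
Final settlement = outstanding balance + penalty = R$42,325.4146… + R$34,125.06… = R$76,450.48

R$76,450.48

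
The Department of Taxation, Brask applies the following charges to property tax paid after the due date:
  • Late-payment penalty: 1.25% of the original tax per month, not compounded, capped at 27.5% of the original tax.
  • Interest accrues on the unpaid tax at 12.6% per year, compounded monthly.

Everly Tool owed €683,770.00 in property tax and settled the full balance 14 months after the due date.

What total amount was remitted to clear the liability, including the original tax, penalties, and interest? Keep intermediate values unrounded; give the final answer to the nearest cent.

€911,100.65

Penalty: 14 × 1.25% × €683,770.00 = €119,659.75 (below the 27.5% cap of €188,036.75)
Interest (12.6%/yr ÷ 12 = 1.05%/month): €683,770.00 × ((1 + 0.0105)^14 − 1) = €107,670.9045…
Total = €683,770.00 + €119,659.7500 + €107,670.9045… = €911,100.65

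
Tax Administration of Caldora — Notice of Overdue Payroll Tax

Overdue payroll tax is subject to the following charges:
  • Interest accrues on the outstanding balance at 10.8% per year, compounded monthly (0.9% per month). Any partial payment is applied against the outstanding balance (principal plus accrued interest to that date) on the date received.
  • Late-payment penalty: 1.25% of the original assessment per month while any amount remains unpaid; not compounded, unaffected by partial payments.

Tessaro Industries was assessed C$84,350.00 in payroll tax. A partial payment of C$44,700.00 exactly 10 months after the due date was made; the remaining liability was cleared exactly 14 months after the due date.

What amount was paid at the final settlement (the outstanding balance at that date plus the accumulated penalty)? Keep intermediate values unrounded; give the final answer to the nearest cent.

C$64,052.99

Balance at month 10: C$84,350.0000 × (1 + 0.009)^10 = C$92,256.4522…
After C$44,700.00 payment: C$92,256.4522… − C$44,700.00 = C$47,556.4522…
Balance at month 14: C$47,556.4522… × (1 + 0.009)^4 = C$49,291.7359…
Penalty: 14 × 1.25% × C$84,350.00 = C$14,761.25
Final settlement = outstanding balance + penalty = C$49,291.7359… + C$14,761.25 = C$64,052.99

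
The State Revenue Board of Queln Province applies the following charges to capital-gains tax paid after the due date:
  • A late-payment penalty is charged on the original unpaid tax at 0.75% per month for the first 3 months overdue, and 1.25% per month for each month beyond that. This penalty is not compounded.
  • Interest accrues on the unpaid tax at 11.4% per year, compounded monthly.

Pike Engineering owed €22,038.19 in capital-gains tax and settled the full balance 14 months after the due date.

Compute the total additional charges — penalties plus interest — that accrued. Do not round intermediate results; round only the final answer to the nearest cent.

€6,645.24

Penalty, months 1–3: 3 × 0.75% × €22,038.19 = €495.86…
Penalty, months 4–14: 11 × 1.25% × €22,038.19 = €3,030.25…
Interest (11.4%/yr ÷ 12 = 0.95%/month): €22,038.19 × ((1 + 0.0095)^14 − 1) = €3,119.1343…
Penalties + interest = €3,526.1104 + €3,119.1343… = €6,645.24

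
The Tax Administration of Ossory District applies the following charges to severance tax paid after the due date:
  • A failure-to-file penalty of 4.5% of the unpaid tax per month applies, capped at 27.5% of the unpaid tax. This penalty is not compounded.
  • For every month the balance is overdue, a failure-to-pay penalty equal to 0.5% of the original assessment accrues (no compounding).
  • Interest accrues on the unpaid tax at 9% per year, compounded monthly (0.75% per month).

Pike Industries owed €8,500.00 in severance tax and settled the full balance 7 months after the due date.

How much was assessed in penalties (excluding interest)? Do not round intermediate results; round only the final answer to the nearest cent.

€2,635.00

Failure-to-file: 7 × 4.5% × €8,500.00 = €2,677.50, capped at 27.5% × €8,500.00 = €2,337.50
Failure-to-pay penalty: 7 × 0.5% × €8,500.00 = €297.50
Total penalty = €2,337.50 + €297.50 = €2,635.00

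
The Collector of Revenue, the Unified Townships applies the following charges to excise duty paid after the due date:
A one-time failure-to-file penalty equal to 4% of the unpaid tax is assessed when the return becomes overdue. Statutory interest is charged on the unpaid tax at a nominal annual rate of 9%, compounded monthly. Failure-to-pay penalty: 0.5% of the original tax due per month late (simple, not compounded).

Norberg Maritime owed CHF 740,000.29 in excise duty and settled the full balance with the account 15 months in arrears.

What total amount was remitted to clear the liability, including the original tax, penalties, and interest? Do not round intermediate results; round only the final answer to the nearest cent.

Failure-to-file penalty: 4% × CHF 740,000.29 = CHF 29,600.01…
Failure-to-pay penalty = 0.5% × CHF 740,000.29 × 15 mo = CHF 55,500.02…
Interest (9%/yr ÷ 12 = 0.75%/month): CHF 740,000.29 × ((1 + 0.0075)^15 − 1) = CHF 87,765.9541…
Total = CHF 740,000.29 + CHF 85,100.0334… + CHF 87,765.9541… = CHF 912,866.28

CHF 912,866.28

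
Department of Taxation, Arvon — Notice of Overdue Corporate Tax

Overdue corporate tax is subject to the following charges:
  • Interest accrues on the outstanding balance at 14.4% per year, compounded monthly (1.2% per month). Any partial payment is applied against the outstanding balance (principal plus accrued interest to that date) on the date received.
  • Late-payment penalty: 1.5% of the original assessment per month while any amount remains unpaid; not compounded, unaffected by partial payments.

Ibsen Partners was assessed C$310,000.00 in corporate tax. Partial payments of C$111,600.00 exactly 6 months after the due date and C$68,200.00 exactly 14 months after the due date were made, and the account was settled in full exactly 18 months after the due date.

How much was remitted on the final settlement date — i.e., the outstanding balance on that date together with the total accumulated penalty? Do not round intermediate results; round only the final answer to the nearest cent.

C$267,639.75

Balance at month 6: C$310,000.0000 × (1 + 0.012)^6 = C$333,000.4105…
After C$111,600.00 payment: C$333,000.4105… − C$111,600.00 = C$221,400.4105…
Balance at month 14: C$221,400.4105… × (1 + 0.012)^8 = C$243,569.2853…
After C$68,200.00 payment: C$243,569.2853… − C$68,200.00 = C$175,369.2853…
Balance at month 18: C$175,369.2853… × (1 + 0.012)^4 = C$183,939.7458…
Penalty: 18 × 1.5% × C$310,000.00 = C$83,700.00
Final settlement = outstanding balance + penalty = C$183,939.7458… + C$83,700.00 = C$267,639.75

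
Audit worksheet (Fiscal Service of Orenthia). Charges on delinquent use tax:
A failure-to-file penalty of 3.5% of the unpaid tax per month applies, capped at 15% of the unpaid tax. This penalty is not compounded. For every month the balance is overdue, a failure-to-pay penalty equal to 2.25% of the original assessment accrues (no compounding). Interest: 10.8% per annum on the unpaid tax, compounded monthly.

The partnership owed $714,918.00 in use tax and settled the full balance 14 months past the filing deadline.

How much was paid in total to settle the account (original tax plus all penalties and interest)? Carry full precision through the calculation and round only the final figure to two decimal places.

Failure-to-file: 14 × 3.5% × $714,918.00 = $350,309.82, capped at 15% × $714,918.00 = $107,237.70
Failure-to-pay penalty = 2.25% × $714,918.00 × 14 mo = $225,199.17
Interest (10.8%/yr ÷ 12 = 0.9%/month): $714,918.00 × ((1 + 0.009)^14 − 1) = $95,543.8173…
Total = $714,918.00 + $332,436.8700 + $95,543.8173… = $1,142,898.69

$1,142,898.69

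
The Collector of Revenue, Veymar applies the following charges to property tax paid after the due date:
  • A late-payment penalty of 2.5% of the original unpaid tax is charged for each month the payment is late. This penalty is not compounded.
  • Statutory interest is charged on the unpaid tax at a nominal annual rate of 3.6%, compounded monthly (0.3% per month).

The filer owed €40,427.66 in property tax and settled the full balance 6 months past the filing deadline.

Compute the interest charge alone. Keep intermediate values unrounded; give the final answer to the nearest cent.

Interest: €40,427.66 × ((1 + 0.003)^6 − 1) = €40,427.66 × 0.0181355… = €733.1775…

€733.18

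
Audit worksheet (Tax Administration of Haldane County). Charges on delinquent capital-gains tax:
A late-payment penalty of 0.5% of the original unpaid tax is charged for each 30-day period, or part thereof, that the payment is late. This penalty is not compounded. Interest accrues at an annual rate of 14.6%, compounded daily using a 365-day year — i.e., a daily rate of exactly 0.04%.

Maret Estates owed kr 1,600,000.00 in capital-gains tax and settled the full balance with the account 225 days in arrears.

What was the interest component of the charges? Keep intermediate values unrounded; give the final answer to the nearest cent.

Interest: kr 1,600,000.00 × ((1 + 0.0004)^225 − 1) = kr 1,600,000.00 × 0.09415459… = kr 150,647.3504…

kr 150,647.35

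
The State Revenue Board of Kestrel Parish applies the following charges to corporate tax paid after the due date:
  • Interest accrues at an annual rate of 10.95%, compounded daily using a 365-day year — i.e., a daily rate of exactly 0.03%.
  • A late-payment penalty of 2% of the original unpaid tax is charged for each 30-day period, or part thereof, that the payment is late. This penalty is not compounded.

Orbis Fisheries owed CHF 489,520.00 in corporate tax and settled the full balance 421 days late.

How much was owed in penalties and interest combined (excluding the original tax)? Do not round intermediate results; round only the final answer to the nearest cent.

Penalty periods: ⌈421/30⌉ = 15; penalty = 15 × 2% × CHF 489,520.00 = CHF 146,856.00
Interest: CHF 489,520.00 × ((1 + 0.0003)^421 − 1) = CHF 489,520.00 × 0.13460101… = CHF 65,889.8879…
Penalties + interest = CHF 146,856.0000 + CHF 65,889.8879… = CHF 212,745.89

CHF 212,745.89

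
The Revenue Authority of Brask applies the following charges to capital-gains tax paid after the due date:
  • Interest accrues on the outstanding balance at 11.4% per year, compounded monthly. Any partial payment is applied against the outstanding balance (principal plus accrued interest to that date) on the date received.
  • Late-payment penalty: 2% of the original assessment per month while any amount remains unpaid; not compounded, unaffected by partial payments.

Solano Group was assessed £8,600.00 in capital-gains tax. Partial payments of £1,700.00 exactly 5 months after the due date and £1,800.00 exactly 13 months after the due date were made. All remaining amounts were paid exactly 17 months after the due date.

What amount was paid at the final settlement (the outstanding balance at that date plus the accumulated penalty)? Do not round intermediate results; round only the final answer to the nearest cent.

£9,250.01

Monthly rate = 11.4% ÷ 12 = 0.95%
Balance at month 5: £8,600.0000 × (1 + 0.0095)^5 = £9,016.3356…
After £1,700.00 payment: £9,016.3356… − £1,700.00 = £7,316.3356…
Balance at month 13: £7,316.3356… × (1 + 0.0095)^8 = £7,891.2210…
After £1,800.00 payment: £7,891.2210… − £1,800.00 = £6,091.2210…
Balance at month 17: £6,091.2210… × (1 + 0.0095)^4 = £6,326.0067…
Penalty: 17 × 2% × £8,600.00 = £2,924.00
Final settlement = outstanding balance + penalty = £6,326.0067… + £2,924.00 = £9,250.01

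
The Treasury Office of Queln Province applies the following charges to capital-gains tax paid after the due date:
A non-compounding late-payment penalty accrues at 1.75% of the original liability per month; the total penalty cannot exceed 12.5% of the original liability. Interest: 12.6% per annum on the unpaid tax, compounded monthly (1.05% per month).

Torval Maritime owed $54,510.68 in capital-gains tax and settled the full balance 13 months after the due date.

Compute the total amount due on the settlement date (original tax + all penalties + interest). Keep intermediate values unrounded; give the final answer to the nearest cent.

$69,252.52

Penalty (uncapped): 13 × 1.75% × $54,510.68 = $12,401.18…; cap = 12.5% × $54,510.68 = $6,813.84… → penalty = $6,813.84…
Interest: $54,510.68 × ((1 + 0.0105)^13 − 1) = $54,510.68 × 0.1454394… = $7,928.0027…
Total = $54,510.68 + $6,813.8350 + $7,928.0027… = $69,252.52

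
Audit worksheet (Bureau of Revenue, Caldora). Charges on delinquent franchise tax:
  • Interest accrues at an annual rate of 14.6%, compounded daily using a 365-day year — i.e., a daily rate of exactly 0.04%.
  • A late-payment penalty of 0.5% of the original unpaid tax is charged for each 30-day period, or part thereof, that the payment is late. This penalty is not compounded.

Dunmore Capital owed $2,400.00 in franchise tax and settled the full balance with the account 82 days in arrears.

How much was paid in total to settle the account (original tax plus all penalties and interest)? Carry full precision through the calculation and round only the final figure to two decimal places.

$2,516.01

Penalty periods: ⌈82/30⌉ = 3; penalty = 3 × 0.5% × $2,400.00 = $36.00
Interest: $2,400.00 × ((1 + 0.0004)^82 − 1) = $2,400.00 × 0.03333707… = $80.0090…
Total = $2,400.00 + $36.0000 + $80.0090… = $2,516.01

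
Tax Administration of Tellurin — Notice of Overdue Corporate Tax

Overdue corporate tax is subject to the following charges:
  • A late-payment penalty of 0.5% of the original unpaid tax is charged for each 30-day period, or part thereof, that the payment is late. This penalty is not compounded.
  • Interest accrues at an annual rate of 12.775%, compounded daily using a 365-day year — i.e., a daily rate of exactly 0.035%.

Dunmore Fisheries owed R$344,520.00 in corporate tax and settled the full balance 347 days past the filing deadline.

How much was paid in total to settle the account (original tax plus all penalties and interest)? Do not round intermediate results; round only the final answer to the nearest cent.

R$409,671.80

Penalty periods: ⌈347/30⌉ = 12; penalty = 12 × 0.5% × R$344,520.00 = R$20,671.20
Interest: R$344,520.00 × ((1 + 0.00035)^347 − 1) = R$344,520.00 × 0.12910892… = R$44,480.6035…
Total = R$344,520.00 + R$20,671.2000 + R$44,480.6035… = R$409,671.80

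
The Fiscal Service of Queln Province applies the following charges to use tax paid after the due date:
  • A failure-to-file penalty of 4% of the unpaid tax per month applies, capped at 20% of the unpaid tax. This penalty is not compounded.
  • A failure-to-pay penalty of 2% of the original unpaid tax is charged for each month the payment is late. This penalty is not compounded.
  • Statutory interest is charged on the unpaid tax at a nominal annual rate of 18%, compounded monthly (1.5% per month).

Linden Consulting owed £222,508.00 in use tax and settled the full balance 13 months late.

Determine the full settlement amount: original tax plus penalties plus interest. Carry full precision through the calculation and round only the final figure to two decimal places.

£372,378.81

Failure-to-file: 13 × 4% × £222,508.00 = £115,704.16, capped at 20% × £222,508.00 = £44,501.60
Failure-to-pay penalty: 13 × 2% × £222,508.00 = £57,852.08
Interest: £222,508.00 × ((1 + 0.015)^13 − 1) = £222,508.00 × 0.2135524… = £47,517.1272…
Total = £222,508.00 + £102,353.6800 + £47,517.1272… = £372,378.81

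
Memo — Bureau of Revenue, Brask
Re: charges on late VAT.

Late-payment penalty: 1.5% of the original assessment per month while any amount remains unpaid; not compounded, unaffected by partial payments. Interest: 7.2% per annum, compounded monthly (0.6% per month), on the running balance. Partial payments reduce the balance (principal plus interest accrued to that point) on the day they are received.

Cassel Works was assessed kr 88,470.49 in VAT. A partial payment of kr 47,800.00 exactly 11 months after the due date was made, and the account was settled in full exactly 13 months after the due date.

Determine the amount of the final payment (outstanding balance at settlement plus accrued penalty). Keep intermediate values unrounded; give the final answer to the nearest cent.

kr 64,501.59

Balance at month 11: kr 88,470.4900 × (1 + 0.006)^11 = kr 94,487.9052…
After kr 47,800.00 payment: kr 94,487.9052… − kr 47,800.00 = kr 46,687.9052…
Balance at month 13: kr 46,687.9052… × (1 + 0.006)^2 = kr 47,249.8408…
Penalty: 13 × 1.5% × kr 88,470.49 = kr 17,251.75…
Final settlement = outstanding balance + penalty = kr 47,249.8408… + kr 17,251.75… = kr 64,501.59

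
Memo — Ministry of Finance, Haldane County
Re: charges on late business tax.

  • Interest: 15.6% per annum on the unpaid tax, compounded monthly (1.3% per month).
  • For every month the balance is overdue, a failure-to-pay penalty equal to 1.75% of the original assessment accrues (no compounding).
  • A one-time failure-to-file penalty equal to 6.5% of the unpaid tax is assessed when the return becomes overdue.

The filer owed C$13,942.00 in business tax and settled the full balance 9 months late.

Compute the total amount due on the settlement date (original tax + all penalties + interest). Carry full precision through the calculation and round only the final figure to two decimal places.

C$18,762.76

Failure-to-file penalty: 6.5% × C$13,942.00 = C$906.23
Failure-to-pay penalty: 9 × 1.75% × C$13,942.00 = C$2,195.87…
Interest: C$13,942.00 × ((1 + 0.013)^9 − 1) = C$13,942.00 × 0.1232722… = C$1,718.6609…
Total = C$13,942.00 + C$3,102.0950 + C$1,718.6609… = C$18,762.76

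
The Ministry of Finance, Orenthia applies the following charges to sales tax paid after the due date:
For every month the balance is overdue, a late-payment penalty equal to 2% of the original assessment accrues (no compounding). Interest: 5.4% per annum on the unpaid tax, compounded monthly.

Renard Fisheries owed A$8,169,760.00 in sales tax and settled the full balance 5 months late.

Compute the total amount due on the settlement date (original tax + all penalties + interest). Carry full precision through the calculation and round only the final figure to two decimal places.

A$9,172,217.44

Late-payment penalty = 2% × A$8,169,760.00 × 5 mo = A$816,976.00
Interest (5.4%/yr ÷ 12 = 0.45%/month): A$8,169,760.00 × ((1 + 0.0045)^5 − 1) = A$185,481.4379…
Total = A$8,169,760.00 + A$816,976.0000 + A$185,481.4379… = A$9,172,217.44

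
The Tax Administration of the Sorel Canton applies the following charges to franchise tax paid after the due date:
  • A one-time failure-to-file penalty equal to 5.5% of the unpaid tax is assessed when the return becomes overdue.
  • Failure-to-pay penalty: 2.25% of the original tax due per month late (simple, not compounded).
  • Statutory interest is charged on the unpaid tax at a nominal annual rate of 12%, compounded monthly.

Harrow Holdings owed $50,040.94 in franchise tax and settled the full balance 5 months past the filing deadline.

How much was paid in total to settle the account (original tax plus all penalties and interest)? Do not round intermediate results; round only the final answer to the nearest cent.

Failure-to-file penalty: 5.5% × $50,040.94 = $2,752.25…
Failure-to-pay penalty: 5 × 2.25% × $50,040.94 = $5,629.61…
Interest (12%/yr ÷ 12 = 1%/month): $50,040.94 × ((1 + 0.01)^5 − 1) = $2,552.5909…
Total = $50,040.94 + $8,381.8575… + $2,552.5909… = $60,975.39

$60,975.39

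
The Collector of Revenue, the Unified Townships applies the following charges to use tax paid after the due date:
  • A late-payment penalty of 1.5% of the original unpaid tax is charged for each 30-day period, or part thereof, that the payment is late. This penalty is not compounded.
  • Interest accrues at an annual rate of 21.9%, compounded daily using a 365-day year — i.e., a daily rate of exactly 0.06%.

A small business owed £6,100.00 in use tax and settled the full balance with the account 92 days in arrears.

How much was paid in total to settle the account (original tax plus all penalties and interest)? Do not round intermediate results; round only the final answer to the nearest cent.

£6,812.08

Penalty periods: ⌈92/30⌉ = 4; penalty = 4 × 1.5% × £6,100.00 = £366.00
Interest: £6,100.00 × ((1 + 0.0006)^92 − 1) = £6,100.00 × 0.05673445… = £346.0802…
Total = £6,100.00 + £366.0000 + £346.0802… = £6,812.08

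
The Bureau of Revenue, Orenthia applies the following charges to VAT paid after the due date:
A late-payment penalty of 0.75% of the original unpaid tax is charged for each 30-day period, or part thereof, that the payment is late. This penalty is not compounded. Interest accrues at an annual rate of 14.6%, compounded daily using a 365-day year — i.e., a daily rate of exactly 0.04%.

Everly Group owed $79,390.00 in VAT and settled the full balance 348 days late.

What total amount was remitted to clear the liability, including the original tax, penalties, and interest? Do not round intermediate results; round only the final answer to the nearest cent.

Penalty periods: ⌈348/30⌉ = 12; penalty = 12 × 0.75% × $79,390.00 = $7,145.10
Interest: $79,390.00 × ((1 + 0.0004)^348 − 1) = $79,390.00 × 0.14932196… = $11,854.6703…
Total = $79,390.00 + $7,145.1000 + $11,854.6703… = $98,389.77

$98,389.77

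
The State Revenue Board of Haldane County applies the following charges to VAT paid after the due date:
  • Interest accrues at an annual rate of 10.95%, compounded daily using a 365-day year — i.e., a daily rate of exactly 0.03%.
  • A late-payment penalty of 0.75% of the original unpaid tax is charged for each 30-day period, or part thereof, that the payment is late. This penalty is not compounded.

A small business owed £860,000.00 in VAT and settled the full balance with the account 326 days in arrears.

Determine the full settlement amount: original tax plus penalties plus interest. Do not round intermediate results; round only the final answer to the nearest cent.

£1,019,294.40

Penalty periods: ⌈326/30⌉ = 11; penalty = 11 × 0.75% × £860,000.00 = £70,950.00
Interest: £860,000.00 × ((1 + 0.0003)^326 − 1) = £860,000.00 × 0.10272604… = £88,344.3950…
Total = £860,000.00 + £70,950.0000 + £88,344.3950… = £1,019,294.40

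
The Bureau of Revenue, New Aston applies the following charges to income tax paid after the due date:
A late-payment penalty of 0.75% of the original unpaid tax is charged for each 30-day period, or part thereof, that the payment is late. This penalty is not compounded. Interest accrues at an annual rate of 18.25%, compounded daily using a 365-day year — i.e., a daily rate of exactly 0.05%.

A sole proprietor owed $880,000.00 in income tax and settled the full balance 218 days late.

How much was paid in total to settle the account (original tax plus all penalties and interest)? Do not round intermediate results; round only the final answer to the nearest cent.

$1,034,116.14

Penalty periods: ⌈218/30⌉ = 8; penalty = 8 × 0.75% × $880,000.00 = $52,800.00
Interest: $880,000.00 × ((1 + 0.0005)^218 − 1) = $880,000.00 × 0.11513197… = $101,316.1360…
Total = $880,000.00 + $52,800.0000 + $101,316.1360… = $1,034,116.14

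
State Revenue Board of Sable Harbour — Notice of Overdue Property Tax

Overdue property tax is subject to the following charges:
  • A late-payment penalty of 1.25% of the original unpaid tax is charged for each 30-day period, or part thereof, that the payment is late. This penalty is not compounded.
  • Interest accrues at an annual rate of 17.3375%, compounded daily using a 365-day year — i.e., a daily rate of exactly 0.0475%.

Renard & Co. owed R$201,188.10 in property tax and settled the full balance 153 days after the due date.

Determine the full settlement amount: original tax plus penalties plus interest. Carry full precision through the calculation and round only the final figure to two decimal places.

Penalty periods: ⌈153/30⌉ = 6; penalty = 6 × 1.25% × R$201,188.10 = R$15,089.11…
Interest: R$201,188.10 × ((1 + 0.000475)^153 − 1) = R$201,188.10 × 0.07536243… = R$15,162.0233…
Total = R$201,188.10 + R$15,089.1075 + R$15,162.0233… = R$231,439.23

R$231,439.23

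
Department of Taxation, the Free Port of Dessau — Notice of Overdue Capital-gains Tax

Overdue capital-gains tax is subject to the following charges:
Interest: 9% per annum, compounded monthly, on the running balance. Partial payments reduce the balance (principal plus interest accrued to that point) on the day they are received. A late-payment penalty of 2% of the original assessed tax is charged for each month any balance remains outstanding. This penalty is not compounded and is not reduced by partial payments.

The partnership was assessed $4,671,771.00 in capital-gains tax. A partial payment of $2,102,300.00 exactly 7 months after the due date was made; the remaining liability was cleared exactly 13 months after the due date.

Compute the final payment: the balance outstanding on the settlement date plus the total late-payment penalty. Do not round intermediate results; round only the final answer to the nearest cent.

Monthly rate = 9% ÷ 12 = 0.75%
Balance at month 7: $4,671,771.0000 × (1 + 0.0075)^7 = $4,922,627.0083…
After $2,102,300.00 payment: $4,922,627.0083… − $2,102,300.00 = $2,820,327.0083…
Balance at month 13: $2,820,327.0083… × (1 + 0.0075)^6 = $2,949,645.3054…
Penalty: 13 × 2% × $4,671,771.00 = $1,214,660.46
Final settlement = outstanding balance + penalty = $2,949,645.3054… + $1,214,660.46 = $4,164,305.77

$4,164,305.77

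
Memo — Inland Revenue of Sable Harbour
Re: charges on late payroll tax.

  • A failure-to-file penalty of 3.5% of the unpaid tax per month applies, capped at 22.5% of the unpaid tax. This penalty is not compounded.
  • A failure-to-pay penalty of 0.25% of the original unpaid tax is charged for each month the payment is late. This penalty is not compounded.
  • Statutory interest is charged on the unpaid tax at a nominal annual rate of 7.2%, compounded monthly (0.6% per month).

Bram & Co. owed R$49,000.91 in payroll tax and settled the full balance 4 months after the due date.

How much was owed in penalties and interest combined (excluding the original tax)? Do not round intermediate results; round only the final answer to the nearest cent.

Failure-to-file: 4 × 3.5% × R$49,000.91 = R$6,860.13… (under the 22.5% cap)
Failure-to-pay penalty: 4 × 0.25% × R$49,000.91 = R$490.01…
Interest: R$49,000.91 × ((1 + 0.006)^4 − 1) = R$49,000.91 × 0.0242169… = R$1,186.6484…
Penalties + interest = R$7,350.1365 + R$1,186.6484… = R$8,536.78

R$8,536.78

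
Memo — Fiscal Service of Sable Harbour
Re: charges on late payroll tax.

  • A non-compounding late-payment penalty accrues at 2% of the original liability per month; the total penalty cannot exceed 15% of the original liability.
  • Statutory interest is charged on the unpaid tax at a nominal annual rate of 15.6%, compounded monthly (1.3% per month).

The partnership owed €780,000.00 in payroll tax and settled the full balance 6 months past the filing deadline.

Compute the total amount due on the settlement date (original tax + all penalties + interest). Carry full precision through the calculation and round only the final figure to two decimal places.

€936,451.91

Penalty: 6 × 2% × €780,000.00 = €93,600.00 (below the 15% cap of €117,000.00)
Interest: €780,000.00 × ((1 + 0.013)^6 − 1) = €780,000.00 × 0.0805794… = €62,851.9091…
Total = €780,000.00 + €93,600.0000 + €62,851.9091… = €936,451.91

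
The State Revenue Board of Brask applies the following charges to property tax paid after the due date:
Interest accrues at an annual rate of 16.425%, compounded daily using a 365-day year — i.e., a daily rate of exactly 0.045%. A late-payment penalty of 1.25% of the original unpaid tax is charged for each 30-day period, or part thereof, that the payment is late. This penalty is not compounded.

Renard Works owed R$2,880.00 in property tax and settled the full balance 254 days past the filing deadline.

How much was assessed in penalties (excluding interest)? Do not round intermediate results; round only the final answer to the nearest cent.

R$324.00

Penalty periods: ⌈254/30⌉ = 9; penalty = 9 × 1.25% × R$2,880.00 = R$324.00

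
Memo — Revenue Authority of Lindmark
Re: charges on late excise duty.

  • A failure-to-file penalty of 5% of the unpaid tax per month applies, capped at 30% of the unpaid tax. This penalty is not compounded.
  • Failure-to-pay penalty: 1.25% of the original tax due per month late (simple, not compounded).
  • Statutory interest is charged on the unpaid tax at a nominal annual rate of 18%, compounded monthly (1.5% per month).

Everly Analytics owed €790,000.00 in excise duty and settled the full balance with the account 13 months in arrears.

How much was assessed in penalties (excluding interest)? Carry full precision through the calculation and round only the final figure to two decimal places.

€365,375.00

Failure-to-file: 13 × 5% × €790,000.00 = €513,500.00, capped at 30% × €790,000.00 = €237,000.00
Failure-to-pay penalty = 1.25% × €790,000.00 × 13 mo = €128,375.00
Total penalty = €237,000.00 + €128,375.00 = €365,375.00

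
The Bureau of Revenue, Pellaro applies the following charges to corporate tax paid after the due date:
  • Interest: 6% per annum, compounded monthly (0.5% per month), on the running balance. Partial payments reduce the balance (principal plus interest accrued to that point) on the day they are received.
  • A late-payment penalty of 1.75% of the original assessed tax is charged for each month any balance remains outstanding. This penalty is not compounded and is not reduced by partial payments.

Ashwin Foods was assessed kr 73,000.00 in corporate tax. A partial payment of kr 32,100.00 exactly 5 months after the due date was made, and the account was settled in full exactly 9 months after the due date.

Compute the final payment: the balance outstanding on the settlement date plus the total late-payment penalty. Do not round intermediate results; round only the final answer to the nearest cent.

kr 55,102.14

Balance at month 5: kr 73,000.0000 × (1 + 0.005)^5 = kr 74,843.3415…
After kr 32,100.00 payment: kr 74,843.3415… − kr 32,100.00 = kr 42,743.3415…
Balance at month 9: kr 42,743.3415… × (1 + 0.005)^4 = kr 43,604.6412…
Penalty: 9 × 1.75% × kr 73,000.00 = kr 11,497.50
Final settlement = outstanding balance + penalty = kr 43,604.6412… + kr 11,497.50 = kr 55,102.14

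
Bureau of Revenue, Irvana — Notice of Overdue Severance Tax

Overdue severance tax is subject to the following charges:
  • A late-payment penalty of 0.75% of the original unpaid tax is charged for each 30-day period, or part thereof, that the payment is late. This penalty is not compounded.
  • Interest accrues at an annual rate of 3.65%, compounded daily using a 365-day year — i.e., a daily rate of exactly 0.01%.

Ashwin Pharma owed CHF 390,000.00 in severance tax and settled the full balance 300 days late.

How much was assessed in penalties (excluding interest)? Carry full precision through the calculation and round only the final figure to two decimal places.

Penalty periods: ⌈300/30⌉ = 10; penalty = 10 × 0.75% × CHF 390,000.00 = CHF 29,250.00

CHF 29,250.00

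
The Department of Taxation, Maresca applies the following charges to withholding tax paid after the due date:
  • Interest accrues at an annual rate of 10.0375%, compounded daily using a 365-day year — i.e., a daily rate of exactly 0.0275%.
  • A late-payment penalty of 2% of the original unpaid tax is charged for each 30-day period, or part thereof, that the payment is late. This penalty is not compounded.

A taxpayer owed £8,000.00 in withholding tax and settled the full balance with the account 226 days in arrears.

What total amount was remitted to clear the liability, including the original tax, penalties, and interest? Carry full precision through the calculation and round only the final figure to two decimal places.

£9,792.90

Penalty periods: ⌈226/30⌉ = 8; penalty = 8 × 2% × £8,000.00 = £1,280.00
Interest: £8,000.00 × ((1 + 0.000275)^226 − 1) = £8,000.00 × 0.06411286… = £512.9029…
Total = £8,000.00 + £1,280.0000 + £512.9029… = £9,792.90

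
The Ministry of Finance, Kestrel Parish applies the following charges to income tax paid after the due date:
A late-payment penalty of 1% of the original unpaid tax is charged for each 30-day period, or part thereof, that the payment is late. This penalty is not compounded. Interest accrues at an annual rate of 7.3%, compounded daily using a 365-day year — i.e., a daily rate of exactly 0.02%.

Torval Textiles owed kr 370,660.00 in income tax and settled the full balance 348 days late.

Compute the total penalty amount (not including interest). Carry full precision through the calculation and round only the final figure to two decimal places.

Penalty periods: ⌈348/30⌉ = 12; penalty = 12 × 1% × kr 370,660.00 = kr 44,479.20

kr 44,479.20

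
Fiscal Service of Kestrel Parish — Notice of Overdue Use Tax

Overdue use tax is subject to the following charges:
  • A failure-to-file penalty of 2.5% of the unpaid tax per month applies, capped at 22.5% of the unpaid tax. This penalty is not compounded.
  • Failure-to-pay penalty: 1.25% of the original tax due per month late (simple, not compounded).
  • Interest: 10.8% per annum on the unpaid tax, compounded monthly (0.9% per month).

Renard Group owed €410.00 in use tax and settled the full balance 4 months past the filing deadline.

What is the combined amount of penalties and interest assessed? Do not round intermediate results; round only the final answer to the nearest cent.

€76.46

Failure-to-file: 4 × 2.5% × €410.00 = €41.00 (under the 22.5% cap)
Failure-to-pay penalty: 4 × 1.25% × €410.00 = €20.50
Interest: €410.00 × ((1 + 0.009)^4 − 1) = €410.00 × 0.0364889… = €14.9605…
Penalties + interest = €61.5000 + €14.9605… = €76.46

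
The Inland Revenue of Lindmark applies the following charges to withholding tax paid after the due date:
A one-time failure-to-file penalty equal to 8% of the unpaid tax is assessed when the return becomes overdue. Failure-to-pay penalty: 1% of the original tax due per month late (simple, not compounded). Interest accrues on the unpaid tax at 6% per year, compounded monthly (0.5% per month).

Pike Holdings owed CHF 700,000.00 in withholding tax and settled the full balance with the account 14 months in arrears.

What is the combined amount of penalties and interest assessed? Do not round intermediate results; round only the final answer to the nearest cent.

Failure-to-file penalty: 8% × CHF 700,000.00 = CHF 56,000.00
Failure-to-pay penalty = 1% × CHF 700,000.00 × 14 mo = CHF 98,000.00
Interest: CHF 700,000.00 × ((1 + 0.005)^14 − 1) = CHF 700,000.00 × 0.0723211… = CHF 50,624.7923…
Penalties + interest = CHF 154,000.0000 + CHF 50,624.7923… = CHF 204,624.79

CHF 204,624.79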